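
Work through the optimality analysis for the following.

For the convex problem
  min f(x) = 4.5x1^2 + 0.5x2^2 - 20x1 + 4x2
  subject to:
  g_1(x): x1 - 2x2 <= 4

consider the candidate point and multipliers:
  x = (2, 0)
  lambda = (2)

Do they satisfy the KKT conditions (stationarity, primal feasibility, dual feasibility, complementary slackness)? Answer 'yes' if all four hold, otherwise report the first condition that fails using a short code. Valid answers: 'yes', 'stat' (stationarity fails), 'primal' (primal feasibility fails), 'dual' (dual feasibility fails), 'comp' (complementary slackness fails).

Gradient of f: grad f(x) = Q x + c = (-2, 4)
Constraint values g_i(x) = a_i^T x - b_i:
  g_1((2, 0)) = -2
Stationarity residual: grad f(x) + sum_i lambda_i a_i = (0, 0)
  -> stationarity OK
Primal feasibility (all g_i <= 0): OK
Dual feasibility (all lambda_i >= 0): OK
Complementary slackness (lambda_i * g_i(x) = 0 for all i): FAILS

Verdict: the first failing condition is complementary_slackness -> comp.

comp


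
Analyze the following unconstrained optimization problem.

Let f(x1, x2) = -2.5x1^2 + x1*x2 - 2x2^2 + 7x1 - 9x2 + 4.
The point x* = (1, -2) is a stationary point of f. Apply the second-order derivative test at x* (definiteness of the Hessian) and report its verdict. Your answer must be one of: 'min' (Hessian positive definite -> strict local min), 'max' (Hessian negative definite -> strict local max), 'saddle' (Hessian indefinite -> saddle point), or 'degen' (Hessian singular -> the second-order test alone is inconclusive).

Compute the Hessian H = grad^2 f:
  H = [[-5, 1], [1, -4]]
Verify stationarity: grad f(x*) = H x* + g = (0, 0).
Eigenvalues of H: -5.618, -3.382.
Both eigenvalues < 0, so H is negative definite -> x* is a strict local max.

max


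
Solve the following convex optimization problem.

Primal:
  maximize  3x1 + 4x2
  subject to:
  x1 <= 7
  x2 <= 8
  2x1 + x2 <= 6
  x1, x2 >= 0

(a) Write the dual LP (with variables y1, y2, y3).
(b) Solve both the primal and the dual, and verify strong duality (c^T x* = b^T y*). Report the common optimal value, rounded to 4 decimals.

The standard primal-dual pair for 'max c^T x s.t. A x <= b, x >= 0' is:
  Dual:  min b^T y  s.t.  A^T y >= c,  y >= 0.

So the dual LP is:
  minimize  7y1 + 8y2 + 6y3
  subject to:
    y1 + 2y3 >= 3
    y2 + y3 >= 4
    y1, y2, y3 >= 0

Solving the primal: x* = (0, 6).
  primal value c^T x* = 24.
Solving the dual: y* = (0, 0, 4).
  dual value b^T y* = 24.
Strong duality: c^T x* = b^T y*. Confirmed.

24


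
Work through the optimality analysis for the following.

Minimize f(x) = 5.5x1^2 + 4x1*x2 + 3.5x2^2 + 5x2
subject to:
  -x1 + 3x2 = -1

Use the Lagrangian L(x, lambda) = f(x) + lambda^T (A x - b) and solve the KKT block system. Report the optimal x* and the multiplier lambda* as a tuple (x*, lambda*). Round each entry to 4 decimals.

Form the Lagrangian:
  L(x, lambda) = (1/2) x^T Q x + c^T x + lambda^T (A x - b)
Stationarity (grad_x L = 0): Q x + c + A^T lambda = 0.
Primal feasibility: A x = b.

This gives the KKT block system:
  [ Q   A^T ] [ x     ]   [-c ]
  [ A    0  ] [ lambda ] = [ b ]

Solving the linear system:
  x*      = (0.0308, -0.3231)
  lambda* = (-0.9538)
  f(x*)   = -1.2846

x* = (0.0308, -0.3231), lambda* = (-0.9538)


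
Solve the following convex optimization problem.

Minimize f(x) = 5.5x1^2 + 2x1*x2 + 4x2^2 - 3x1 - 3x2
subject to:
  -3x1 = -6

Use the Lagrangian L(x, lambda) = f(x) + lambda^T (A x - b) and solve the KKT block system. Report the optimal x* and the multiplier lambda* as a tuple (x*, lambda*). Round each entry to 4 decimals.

Form the Lagrangian:
  L(x, lambda) = (1/2) x^T Q x + c^T x + lambda^T (A x - b)
Stationarity (grad_x L = 0): Q x + c + A^T lambda = 0.
Primal feasibility: A x = b.

This gives the KKT block system:
  [ Q   A^T ] [ x     ]   [-c ]
  [ A    0  ] [ lambda ] = [ b ]

Solving the linear system:
  x*      = (2, -0.125)
  lambda* = (6.25)
  f(x*)   = 15.9375

x* = (2, -0.125), lambda* = (6.25)


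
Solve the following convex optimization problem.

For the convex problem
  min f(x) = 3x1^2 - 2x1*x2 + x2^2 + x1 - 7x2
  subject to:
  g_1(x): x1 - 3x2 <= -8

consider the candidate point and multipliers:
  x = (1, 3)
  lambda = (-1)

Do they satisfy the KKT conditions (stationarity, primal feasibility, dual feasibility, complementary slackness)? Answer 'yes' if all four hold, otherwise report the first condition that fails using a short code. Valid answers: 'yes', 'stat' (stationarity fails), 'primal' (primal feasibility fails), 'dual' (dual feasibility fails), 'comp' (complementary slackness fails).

Gradient of f: grad f(x) = Q x + c = (1, -3)
Constraint values g_i(x) = a_i^T x - b_i:
  g_1((1, 3)) = 0
Stationarity residual: grad f(x) + sum_i lambda_i a_i = (0, 0)
  -> stationarity OK
Primal feasibility (all g_i <= 0): OK
Dual feasibility (all lambda_i >= 0): FAILS
Complementary slackness (lambda_i * g_i(x) = 0 for all i): OK

Verdict: the first failing condition is dual_feasibility -> dual.

dual


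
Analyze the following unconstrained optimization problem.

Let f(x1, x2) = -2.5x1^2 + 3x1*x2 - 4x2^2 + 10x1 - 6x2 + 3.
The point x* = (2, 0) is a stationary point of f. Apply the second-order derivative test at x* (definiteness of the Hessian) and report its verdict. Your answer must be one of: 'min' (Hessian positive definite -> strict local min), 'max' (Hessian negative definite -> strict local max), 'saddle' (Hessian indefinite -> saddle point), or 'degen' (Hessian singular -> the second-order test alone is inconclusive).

Compute the Hessian H = grad^2 f:
  H = [[-5, 3], [3, -8]]
Verify stationarity: grad f(x*) = H x* + g = (0, 0).
Eigenvalues of H: -9.8541, -3.1459.
Both eigenvalues < 0, so H is negative definite -> x* is a strict local max.

max


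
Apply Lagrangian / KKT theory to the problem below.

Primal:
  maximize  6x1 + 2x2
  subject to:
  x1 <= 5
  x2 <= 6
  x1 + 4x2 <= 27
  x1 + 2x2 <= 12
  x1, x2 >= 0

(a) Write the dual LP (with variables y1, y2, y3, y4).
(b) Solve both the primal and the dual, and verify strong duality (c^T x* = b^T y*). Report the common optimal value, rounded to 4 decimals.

The standard primal-dual pair for 'max c^T x s.t. A x <= b, x >= 0' is:
  Dual:  min b^T y  s.t.  A^T y >= c,  y >= 0.

So the dual LP is:
  minimize  5y1 + 6y2 + 27y3 + 12y4
  subject to:
    y1 + y3 + y4 >= 6
    y2 + 4y3 + 2y4 >= 2
    y1, y2, y3, y4 >= 0

Solving the primal: x* = (5, 3.5).
  primal value c^T x* = 37.
Solving the dual: y* = (5, 0, 0, 1).
  dual value b^T y* = 37.
Strong duality: c^T x* = b^T y*. Confirmed.

37


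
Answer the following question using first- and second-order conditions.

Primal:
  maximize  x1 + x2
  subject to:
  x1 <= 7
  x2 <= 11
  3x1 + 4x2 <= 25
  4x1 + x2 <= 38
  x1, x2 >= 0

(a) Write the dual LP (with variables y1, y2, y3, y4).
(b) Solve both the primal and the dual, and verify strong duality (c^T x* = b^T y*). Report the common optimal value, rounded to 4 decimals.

The standard primal-dual pair for 'max c^T x s.t. A x <= b, x >= 0' is:
  Dual:  min b^T y  s.t.  A^T y >= c,  y >= 0.

So the dual LP is:
  minimize  7y1 + 11y2 + 25y3 + 38y4
  subject to:
    y1 + 3y3 + 4y4 >= 1
    y2 + 4y3 + y4 >= 1
    y1, y2, y3, y4 >= 0

Solving the primal: x* = (7, 1).
  primal value c^T x* = 8.
Solving the dual: y* = (0.25, 0, 0.25, 0).
  dual value b^T y* = 8.
Strong duality: c^T x* = b^T y*. Confirmed.

8


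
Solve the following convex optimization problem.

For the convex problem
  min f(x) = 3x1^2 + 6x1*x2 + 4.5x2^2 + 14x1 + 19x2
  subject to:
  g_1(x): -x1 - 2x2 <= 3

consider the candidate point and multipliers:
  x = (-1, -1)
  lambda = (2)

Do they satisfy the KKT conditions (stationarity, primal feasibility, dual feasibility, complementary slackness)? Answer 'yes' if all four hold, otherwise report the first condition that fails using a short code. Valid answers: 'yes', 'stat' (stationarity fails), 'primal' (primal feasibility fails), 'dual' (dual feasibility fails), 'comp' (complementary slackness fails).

Gradient of f: grad f(x) = Q x + c = (2, 4)
Constraint values g_i(x) = a_i^T x - b_i:
  g_1((-1, -1)) = 0
Stationarity residual: grad f(x) + sum_i lambda_i a_i = (0, 0)
  -> stationarity OK
Primal feasibility (all g_i <= 0): OK
Dual feasibility (all lambda_i >= 0): OK
Complementary slackness (lambda_i * g_i(x) = 0 for all i): OK

Verdict: yes, KKT holds.

yes


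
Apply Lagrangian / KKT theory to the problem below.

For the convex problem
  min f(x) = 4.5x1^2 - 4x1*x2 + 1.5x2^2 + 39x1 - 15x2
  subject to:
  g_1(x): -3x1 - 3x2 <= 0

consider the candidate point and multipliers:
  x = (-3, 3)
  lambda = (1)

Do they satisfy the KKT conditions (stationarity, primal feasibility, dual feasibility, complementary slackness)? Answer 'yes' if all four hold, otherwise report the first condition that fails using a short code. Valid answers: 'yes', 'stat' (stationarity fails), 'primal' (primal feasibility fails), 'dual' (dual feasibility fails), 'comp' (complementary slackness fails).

Gradient of f: grad f(x) = Q x + c = (0, 6)
Constraint values g_i(x) = a_i^T x - b_i:
  g_1((-3, 3)) = 0
Stationarity residual: grad f(x) + sum_i lambda_i a_i = (-3, 3)
  -> stationarity FAILS
Primal feasibility (all g_i <= 0): OK
Dual feasibility (all lambda_i >= 0): OK
Complementary slackness (lambda_i * g_i(x) = 0 for all i): OK

Verdict: the first failing condition is stationarity -> stat.

stat


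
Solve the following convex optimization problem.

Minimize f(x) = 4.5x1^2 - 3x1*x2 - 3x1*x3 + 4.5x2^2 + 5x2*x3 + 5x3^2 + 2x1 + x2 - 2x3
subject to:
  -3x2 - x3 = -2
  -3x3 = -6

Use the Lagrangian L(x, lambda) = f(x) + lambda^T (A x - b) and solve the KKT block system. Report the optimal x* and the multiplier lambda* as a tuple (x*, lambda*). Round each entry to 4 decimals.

Form the Lagrangian:
  L(x, lambda) = (1/2) x^T Q x + c^T x + lambda^T (A x - b)
Stationarity (grad_x L = 0): Q x + c + A^T lambda = 0.
Primal feasibility: A x = b.

This gives the KKT block system:
  [ Q   A^T ] [ x     ]   [-c ]
  [ A    0  ] [ lambda ] = [ b ]

Solving the linear system:
  x*      = (0.4444, 0, 2)
  lambda* = (3.2222, 4.4815)
  f(x*)   = 15.1111

x* = (0.4444, 0, 2), lambda* = (3.2222, 4.4815)


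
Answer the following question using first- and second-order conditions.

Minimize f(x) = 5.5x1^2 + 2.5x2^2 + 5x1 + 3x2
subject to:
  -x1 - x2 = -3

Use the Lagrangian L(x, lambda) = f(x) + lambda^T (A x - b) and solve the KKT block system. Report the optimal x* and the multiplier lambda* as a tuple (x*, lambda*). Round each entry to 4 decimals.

Form the Lagrangian:
  L(x, lambda) = (1/2) x^T Q x + c^T x + lambda^T (A x - b)
Stationarity (grad_x L = 0): Q x + c + A^T lambda = 0.
Primal feasibility: A x = b.

This gives the KKT block system:
  [ Q   A^T ] [ x     ]   [-c ]
  [ A    0  ] [ lambda ] = [ b ]

Solving the linear system:
  x*      = (0.8125, 2.1875)
  lambda* = (13.9375)
  f(x*)   = 26.2188

x* = (0.8125, 2.1875), lambda* = (13.9375)


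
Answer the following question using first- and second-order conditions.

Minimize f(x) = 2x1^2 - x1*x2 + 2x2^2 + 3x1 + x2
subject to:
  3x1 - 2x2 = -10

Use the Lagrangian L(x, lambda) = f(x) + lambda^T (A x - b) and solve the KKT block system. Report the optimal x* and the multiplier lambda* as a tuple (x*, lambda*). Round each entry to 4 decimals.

Form the Lagrangian:
  L(x, lambda) = (1/2) x^T Q x + c^T x + lambda^T (A x - b)
Stationarity (grad_x L = 0): Q x + c + A^T lambda = 0.
Primal feasibility: A x = b.

This gives the KKT block system:
  [ Q   A^T ] [ x     ]   [-c ]
  [ A    0  ] [ lambda ] = [ b ]

Solving the linear system:
  x*      = (-2.95, 0.575)
  lambda* = (3.125)
  f(x*)   = 11.4875

x* = (-2.95, 0.575), lambda* = (3.125)


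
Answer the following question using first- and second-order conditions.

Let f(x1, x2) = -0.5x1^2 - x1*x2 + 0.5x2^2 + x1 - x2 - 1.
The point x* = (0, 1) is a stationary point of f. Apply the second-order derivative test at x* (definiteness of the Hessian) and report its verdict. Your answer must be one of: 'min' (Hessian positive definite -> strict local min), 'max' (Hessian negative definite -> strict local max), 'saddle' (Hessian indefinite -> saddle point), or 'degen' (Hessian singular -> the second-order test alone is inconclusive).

Compute the Hessian H = grad^2 f:
  H = [[-1, -1], [-1, 1]]
Verify stationarity: grad f(x*) = H x* + g = (0, 0).
Eigenvalues of H: -1.4142, 1.4142.
Eigenvalues have mixed signs, so H is indefinite -> x* is a saddle point.

saddle


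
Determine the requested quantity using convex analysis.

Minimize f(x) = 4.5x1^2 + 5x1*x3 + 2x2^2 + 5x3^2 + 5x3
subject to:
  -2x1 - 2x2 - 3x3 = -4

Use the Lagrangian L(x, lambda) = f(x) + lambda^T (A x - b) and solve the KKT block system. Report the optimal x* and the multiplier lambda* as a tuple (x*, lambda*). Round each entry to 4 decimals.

Form the Lagrangian:
  L(x, lambda) = (1/2) x^T Q x + c^T x + lambda^T (A x - b)
Stationarity (grad_x L = 0): Q x + c + A^T lambda = 0.
Primal feasibility: A x = b.

This gives the KKT block system:
  [ Q   A^T ] [ x     ]   [-c ]
  [ A    0  ] [ lambda ] = [ b ]

Solving the linear system:
  x*      = (0.5952, 1.369, 0.0238)
  lambda* = (2.7381)
  f(x*)   = 5.5357

x* = (0.5952, 1.369, 0.0238), lambda* = (2.7381)


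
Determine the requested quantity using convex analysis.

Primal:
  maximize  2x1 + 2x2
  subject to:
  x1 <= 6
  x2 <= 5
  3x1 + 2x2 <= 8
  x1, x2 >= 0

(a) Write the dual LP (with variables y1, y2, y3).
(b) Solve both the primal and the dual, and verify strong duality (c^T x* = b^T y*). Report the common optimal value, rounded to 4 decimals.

The standard primal-dual pair for 'max c^T x s.t. A x <= b, x >= 0' is:
  Dual:  min b^T y  s.t.  A^T y >= c,  y >= 0.

So the dual LP is:
  minimize  6y1 + 5y2 + 8y3
  subject to:
    y1 + 3y3 >= 2
    y2 + 2y3 >= 2
    y1, y2, y3 >= 0

Solving the primal: x* = (0, 4).
  primal value c^T x* = 8.
Solving the dual: y* = (0, 0, 1).
  dual value b^T y* = 8.
Strong duality: c^T x* = b^T y*. Confirmed.

8


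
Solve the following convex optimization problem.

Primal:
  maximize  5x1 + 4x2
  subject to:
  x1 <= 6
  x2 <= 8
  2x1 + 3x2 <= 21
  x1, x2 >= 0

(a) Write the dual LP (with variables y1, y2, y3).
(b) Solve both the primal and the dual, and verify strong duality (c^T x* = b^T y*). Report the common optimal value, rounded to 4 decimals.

The standard primal-dual pair for 'max c^T x s.t. A x <= b, x >= 0' is:
  Dual:  min b^T y  s.t.  A^T y >= c,  y >= 0.

So the dual LP is:
  minimize  6y1 + 8y2 + 21y3
  subject to:
    y1 + 2y3 >= 5
    y2 + 3y3 >= 4
    y1, y2, y3 >= 0

Solving the primal: x* = (6, 3).
  primal value c^T x* = 42.
Solving the dual: y* = (2.3333, 0, 1.3333).
  dual value b^T y* = 42.
Strong duality: c^T x* = b^T y*. Confirmed.

42


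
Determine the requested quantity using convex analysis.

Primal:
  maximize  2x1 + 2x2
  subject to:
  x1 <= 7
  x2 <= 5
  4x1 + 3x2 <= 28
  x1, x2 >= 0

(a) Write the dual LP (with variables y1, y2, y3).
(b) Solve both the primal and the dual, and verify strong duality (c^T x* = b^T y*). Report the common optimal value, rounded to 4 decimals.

The standard primal-dual pair for 'max c^T x s.t. A x <= b, x >= 0' is:
  Dual:  min b^T y  s.t.  A^T y >= c,  y >= 0.

So the dual LP is:
  minimize  7y1 + 5y2 + 28y3
  subject to:
    y1 + 4y3 >= 2
    y2 + 3y3 >= 2
    y1, y2, y3 >= 0

Solving the primal: x* = (3.25, 5).
  primal value c^T x* = 16.5.
Solving the dual: y* = (0, 0.5, 0.5).
  dual value b^T y* = 16.5.
Strong duality: c^T x* = b^T y*. Confirmed.

16.5


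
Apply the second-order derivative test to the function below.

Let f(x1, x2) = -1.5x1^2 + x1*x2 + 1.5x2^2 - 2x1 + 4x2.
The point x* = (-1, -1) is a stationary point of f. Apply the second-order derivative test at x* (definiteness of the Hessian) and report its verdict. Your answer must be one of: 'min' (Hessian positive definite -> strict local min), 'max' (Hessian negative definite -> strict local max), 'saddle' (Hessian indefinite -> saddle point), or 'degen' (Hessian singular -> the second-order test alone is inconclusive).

Compute the Hessian H = grad^2 f:
  H = [[-3, 1], [1, 3]]
Verify stationarity: grad f(x*) = H x* + g = (0, 0).
Eigenvalues of H: -3.1623, 3.1623.
Eigenvalues have mixed signs, so H is indefinite -> x* is a saddle point.

saddle


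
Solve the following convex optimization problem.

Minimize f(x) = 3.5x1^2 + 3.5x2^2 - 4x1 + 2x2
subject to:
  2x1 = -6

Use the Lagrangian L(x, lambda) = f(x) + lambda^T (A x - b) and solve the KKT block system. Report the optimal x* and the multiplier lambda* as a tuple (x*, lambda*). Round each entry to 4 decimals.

Form the Lagrangian:
  L(x, lambda) = (1/2) x^T Q x + c^T x + lambda^T (A x - b)
Stationarity (grad_x L = 0): Q x + c + A^T lambda = 0.
Primal feasibility: A x = b.

This gives the KKT block system:
  [ Q   A^T ] [ x     ]   [-c ]
  [ A    0  ] [ lambda ] = [ b ]

Solving the linear system:
  x*      = (-3, -0.2857)
  lambda* = (12.5)
  f(x*)   = 43.2143

x* = (-3, -0.2857), lambda* = (12.5)


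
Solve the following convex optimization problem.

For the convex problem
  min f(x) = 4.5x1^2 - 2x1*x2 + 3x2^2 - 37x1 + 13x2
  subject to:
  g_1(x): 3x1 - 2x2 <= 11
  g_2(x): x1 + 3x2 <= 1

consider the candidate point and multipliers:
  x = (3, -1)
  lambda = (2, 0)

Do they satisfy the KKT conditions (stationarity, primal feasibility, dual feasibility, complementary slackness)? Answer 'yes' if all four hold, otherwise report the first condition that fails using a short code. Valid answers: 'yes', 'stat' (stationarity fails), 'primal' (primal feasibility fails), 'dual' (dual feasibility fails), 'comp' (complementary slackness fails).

Gradient of f: grad f(x) = Q x + c = (-8, 1)
Constraint values g_i(x) = a_i^T x - b_i:
  g_1((3, -1)) = 0
  g_2((3, -1)) = -1
Stationarity residual: grad f(x) + sum_i lambda_i a_i = (-2, -3)
  -> stationarity FAILS
Primal feasibility (all g_i <= 0): OK
Dual feasibility (all lambda_i >= 0): OK
Complementary slackness (lambda_i * g_i(x) = 0 for all i): OK

Verdict: the first failing condition is stationarity -> stat.

stat


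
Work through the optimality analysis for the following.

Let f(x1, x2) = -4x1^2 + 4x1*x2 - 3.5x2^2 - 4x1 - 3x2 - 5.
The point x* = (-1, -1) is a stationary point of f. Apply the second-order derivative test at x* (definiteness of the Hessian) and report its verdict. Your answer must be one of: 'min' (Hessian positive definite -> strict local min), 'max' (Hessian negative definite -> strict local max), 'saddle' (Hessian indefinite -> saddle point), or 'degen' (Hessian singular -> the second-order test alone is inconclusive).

Compute the Hessian H = grad^2 f:
  H = [[-8, 4], [4, -7]]
Verify stationarity: grad f(x*) = H x* + g = (0, 0).
Eigenvalues of H: -11.5311, -3.4689.
Both eigenvalues < 0, so H is negative definite -> x* is a strict local max.

max


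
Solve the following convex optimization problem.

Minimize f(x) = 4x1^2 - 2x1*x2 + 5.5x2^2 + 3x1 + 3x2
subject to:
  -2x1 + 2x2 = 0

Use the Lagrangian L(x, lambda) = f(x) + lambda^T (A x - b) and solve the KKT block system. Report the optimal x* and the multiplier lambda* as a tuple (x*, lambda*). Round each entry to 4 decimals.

Form the Lagrangian:
  L(x, lambda) = (1/2) x^T Q x + c^T x + lambda^T (A x - b)
Stationarity (grad_x L = 0): Q x + c + A^T lambda = 0.
Primal feasibility: A x = b.

This gives the KKT block system:
  [ Q   A^T ] [ x     ]   [-c ]
  [ A    0  ] [ lambda ] = [ b ]

Solving the linear system:
  x*      = (-0.4, -0.4)
  lambda* = (0.3)
  f(x*)   = -1.2

x* = (-0.4, -0.4), lambda* = (0.3)


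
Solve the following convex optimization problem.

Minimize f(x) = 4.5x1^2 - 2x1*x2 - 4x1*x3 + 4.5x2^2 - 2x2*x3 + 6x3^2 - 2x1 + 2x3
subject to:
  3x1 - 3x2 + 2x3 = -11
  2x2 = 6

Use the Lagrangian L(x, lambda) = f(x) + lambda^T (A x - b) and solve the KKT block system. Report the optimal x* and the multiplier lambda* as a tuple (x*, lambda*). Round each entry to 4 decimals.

Form the Lagrangian:
  L(x, lambda) = (1/2) x^T Q x + c^T x + lambda^T (A x - b)
Stationarity (grad_x L = 0): Q x + c + A^T lambda = 0.
Primal feasibility: A x = b.

This gives the KKT block system:
  [ Q   A^T ] [ x     ]   [-c ]
  [ A    0  ] [ lambda ] = [ b ]

Solving the linear system:
  x*      = (-0.4167, 3, -0.375)
  lambda* = (3.4167, -9.1667)
  f(x*)   = 46.3333

x* = (-0.4167, 3, -0.375), lambda* = (3.4167, -9.1667)


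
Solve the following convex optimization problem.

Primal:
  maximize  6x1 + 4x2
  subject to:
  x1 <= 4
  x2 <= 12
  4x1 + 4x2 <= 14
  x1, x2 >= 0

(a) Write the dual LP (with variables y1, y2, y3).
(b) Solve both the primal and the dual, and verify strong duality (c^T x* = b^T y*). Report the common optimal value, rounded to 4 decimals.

The standard primal-dual pair for 'max c^T x s.t. A x <= b, x >= 0' is:
  Dual:  min b^T y  s.t.  A^T y >= c,  y >= 0.

So the dual LP is:
  minimize  4y1 + 12y2 + 14y3
  subject to:
    y1 + 4y3 >= 6
    y2 + 4y3 >= 4
    y1, y2, y3 >= 0

Solving the primal: x* = (3.5, 0).
  primal value c^T x* = 21.
Solving the dual: y* = (0, 0, 1.5).
  dual value b^T y* = 21.
Strong duality: c^T x* = b^T y*. Confirmed.

21


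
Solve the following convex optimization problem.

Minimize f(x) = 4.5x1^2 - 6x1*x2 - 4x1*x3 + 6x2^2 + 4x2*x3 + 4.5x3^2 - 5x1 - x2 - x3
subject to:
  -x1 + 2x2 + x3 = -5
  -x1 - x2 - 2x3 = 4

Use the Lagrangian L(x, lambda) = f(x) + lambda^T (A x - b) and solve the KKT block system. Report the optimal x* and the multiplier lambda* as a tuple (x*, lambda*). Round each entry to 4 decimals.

Form the Lagrangian:
  L(x, lambda) = (1/2) x^T Q x + c^T x + lambda^T (A x - b)
Stationarity (grad_x L = 0): Q x + c + A^T lambda = 0.
Primal feasibility: A x = b.

This gives the KKT block system:
  [ Q   A^T ] [ x     ]   [-c ]
  [ A    0  ] [ lambda ] = [ b ]

Solving the linear system:
  x*      = (0, -2, -1)
  lambda* = (13.3333, -2.3333)
  f(x*)   = 39.5

x* = (0, -2, -1), lambda* = (13.3333, -2.3333)


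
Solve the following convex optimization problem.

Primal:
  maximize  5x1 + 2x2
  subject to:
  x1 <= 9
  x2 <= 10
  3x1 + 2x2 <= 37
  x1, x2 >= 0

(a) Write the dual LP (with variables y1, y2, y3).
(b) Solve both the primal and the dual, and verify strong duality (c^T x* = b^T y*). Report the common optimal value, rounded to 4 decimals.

The standard primal-dual pair for 'max c^T x s.t. A x <= b, x >= 0' is:
  Dual:  min b^T y  s.t.  A^T y >= c,  y >= 0.

So the dual LP is:
  minimize  9y1 + 10y2 + 37y3
  subject to:
    y1 + 3y3 >= 5
    y2 + 2y3 >= 2
    y1, y2, y3 >= 0

Solving the primal: x* = (9, 5).
  primal value c^T x* = 55.
Solving the dual: y* = (2, 0, 1).
  dual value b^T y* = 55.
Strong duality: c^T x* = b^T y*. Confirmed.

55


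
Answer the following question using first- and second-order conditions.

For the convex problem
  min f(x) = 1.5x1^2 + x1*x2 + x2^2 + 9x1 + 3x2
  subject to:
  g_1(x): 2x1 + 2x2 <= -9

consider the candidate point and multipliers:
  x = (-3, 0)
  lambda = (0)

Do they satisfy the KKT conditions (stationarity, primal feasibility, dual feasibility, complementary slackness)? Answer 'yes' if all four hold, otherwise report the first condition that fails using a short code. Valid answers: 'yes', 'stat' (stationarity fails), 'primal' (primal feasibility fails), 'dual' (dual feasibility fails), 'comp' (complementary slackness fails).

Gradient of f: grad f(x) = Q x + c = (0, 0)
Constraint values g_i(x) = a_i^T x - b_i:
  g_1((-3, 0)) = 3
Stationarity residual: grad f(x) + sum_i lambda_i a_i = (0, 0)
  -> stationarity OK
Primal feasibility (all g_i <= 0): FAILS
Dual feasibility (all lambda_i >= 0): OK
Complementary slackness (lambda_i * g_i(x) = 0 for all i): OK

Verdict: the first failing condition is primal_feasibility -> primal.

primal


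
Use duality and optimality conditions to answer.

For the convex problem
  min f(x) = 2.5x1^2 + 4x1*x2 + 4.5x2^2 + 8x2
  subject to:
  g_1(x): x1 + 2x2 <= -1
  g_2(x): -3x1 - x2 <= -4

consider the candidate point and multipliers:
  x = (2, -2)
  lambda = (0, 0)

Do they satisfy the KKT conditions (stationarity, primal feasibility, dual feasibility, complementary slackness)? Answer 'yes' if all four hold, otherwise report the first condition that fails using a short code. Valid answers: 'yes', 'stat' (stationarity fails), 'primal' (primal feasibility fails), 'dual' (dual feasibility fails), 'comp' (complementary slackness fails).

Gradient of f: grad f(x) = Q x + c = (2, -2)
Constraint values g_i(x) = a_i^T x - b_i:
  g_1((2, -2)) = -1
  g_2((2, -2)) = 0
Stationarity residual: grad f(x) + sum_i lambda_i a_i = (2, -2)
  -> stationarity FAILS
Primal feasibility (all g_i <= 0): OK
Dual feasibility (all lambda_i >= 0): OK
Complementary slackness (lambda_i * g_i(x) = 0 for all i): OK

Verdict: the first failing condition is stationarity -> stat.

stat


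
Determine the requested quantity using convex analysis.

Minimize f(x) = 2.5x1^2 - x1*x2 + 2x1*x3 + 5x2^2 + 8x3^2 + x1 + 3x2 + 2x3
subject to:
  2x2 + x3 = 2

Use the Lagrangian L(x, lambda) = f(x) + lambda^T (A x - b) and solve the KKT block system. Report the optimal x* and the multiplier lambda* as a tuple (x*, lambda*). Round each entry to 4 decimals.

Form the Lagrangian:
  L(x, lambda) = (1/2) x^T Q x + c^T x + lambda^T (A x - b)
Stationarity (grad_x L = 0): Q x + c + A^T lambda = 0.
Primal feasibility: A x = b.

This gives the KKT block system:
  [ Q   A^T ] [ x     ]   [-c ]
  [ A    0  ] [ lambda ] = [ b ]

Solving the linear system:
  x*      = (-0.1304, 0.8696, 0.2609)
  lambda* = (-5.913)
  f(x*)   = 7.413

x* = (-0.1304, 0.8696, 0.2609), lambda* = (-5.913)


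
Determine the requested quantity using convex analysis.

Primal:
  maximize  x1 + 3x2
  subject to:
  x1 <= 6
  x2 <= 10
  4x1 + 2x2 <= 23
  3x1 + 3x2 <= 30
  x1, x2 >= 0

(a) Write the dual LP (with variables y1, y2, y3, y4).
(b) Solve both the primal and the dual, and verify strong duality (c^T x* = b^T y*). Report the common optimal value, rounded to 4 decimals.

The standard primal-dual pair for 'max c^T x s.t. A x <= b, x >= 0' is:
  Dual:  min b^T y  s.t.  A^T y >= c,  y >= 0.

So the dual LP is:
  minimize  6y1 + 10y2 + 23y3 + 30y4
  subject to:
    y1 + 4y3 + 3y4 >= 1
    y2 + 2y3 + 3y4 >= 3
    y1, y2, y3, y4 >= 0

Solving the primal: x* = (0, 10).
  primal value c^T x* = 30.
Solving the dual: y* = (0, 2, 0, 0.3333).
  dual value b^T y* = 30.
Strong duality: c^T x* = b^T y*. Confirmed.

30


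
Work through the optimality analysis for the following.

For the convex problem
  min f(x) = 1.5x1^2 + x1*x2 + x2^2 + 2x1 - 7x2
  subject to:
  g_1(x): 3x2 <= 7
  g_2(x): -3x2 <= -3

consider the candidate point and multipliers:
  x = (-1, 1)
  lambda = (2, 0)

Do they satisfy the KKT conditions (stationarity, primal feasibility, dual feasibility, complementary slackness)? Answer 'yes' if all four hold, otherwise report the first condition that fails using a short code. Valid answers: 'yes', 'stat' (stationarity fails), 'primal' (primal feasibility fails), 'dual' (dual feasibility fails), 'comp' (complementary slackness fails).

Gradient of f: grad f(x) = Q x + c = (0, -6)
Constraint values g_i(x) = a_i^T x - b_i:
  g_1((-1, 1)) = -4
  g_2((-1, 1)) = 0
Stationarity residual: grad f(x) + sum_i lambda_i a_i = (0, 0)
  -> stationarity OK
Primal feasibility (all g_i <= 0): OK
Dual feasibility (all lambda_i >= 0): OK
Complementary slackness (lambda_i * g_i(x) = 0 for all i): FAILS

Verdict: the first failing condition is complementary_slackness -> comp.

comp


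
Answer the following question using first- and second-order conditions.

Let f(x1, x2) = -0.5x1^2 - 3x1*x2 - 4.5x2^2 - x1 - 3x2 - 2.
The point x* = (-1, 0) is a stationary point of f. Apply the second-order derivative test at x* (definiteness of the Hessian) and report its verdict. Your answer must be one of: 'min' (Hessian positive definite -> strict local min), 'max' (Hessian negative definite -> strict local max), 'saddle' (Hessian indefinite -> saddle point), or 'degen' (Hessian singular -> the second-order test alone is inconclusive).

Compute the Hessian H = grad^2 f:
  H = [[-1, -3], [-3, -9]]
Verify stationarity: grad f(x*) = H x* + g = (0, 0).
Eigenvalues of H: -10, 0.
H has a zero eigenvalue (singular; negative semidefinite but not definite), so H is neither positive definite, negative definite, nor indefinite. The second-order test alone is inconclusive -> degen.
(Indeed, f is constant along the null direction of H through x*, so x* is not a strict local extremum.)

degen


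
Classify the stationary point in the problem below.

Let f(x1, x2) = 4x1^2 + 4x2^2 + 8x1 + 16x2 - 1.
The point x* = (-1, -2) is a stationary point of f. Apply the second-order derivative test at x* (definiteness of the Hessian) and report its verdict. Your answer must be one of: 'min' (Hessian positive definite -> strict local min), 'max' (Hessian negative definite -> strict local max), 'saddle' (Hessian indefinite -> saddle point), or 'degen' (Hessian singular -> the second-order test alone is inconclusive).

Compute the Hessian H = grad^2 f:
  H = [[8, 0], [0, 8]]
Verify stationarity: grad f(x*) = H x* + g = (0, 0).
Eigenvalues of H: 8, 8.
Both eigenvalues > 0, so H is positive definite -> x* is a strict local min.

min


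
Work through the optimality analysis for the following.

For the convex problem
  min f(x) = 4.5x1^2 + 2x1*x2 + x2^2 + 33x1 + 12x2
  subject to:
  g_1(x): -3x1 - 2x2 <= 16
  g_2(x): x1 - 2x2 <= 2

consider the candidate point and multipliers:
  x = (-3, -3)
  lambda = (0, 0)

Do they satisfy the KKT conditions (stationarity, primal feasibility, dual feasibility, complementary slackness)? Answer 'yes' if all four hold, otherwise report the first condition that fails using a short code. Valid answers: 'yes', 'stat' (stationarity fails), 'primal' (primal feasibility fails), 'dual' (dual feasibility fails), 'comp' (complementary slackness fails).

Gradient of f: grad f(x) = Q x + c = (0, 0)
Constraint values g_i(x) = a_i^T x - b_i:
  g_1((-3, -3)) = -1
  g_2((-3, -3)) = 1
Stationarity residual: grad f(x) + sum_i lambda_i a_i = (0, 0)
  -> stationarity OK
Primal feasibility (all g_i <= 0): FAILS
Dual feasibility (all lambda_i >= 0): OK
Complementary slackness (lambda_i * g_i(x) = 0 for all i): OK

Verdict: the first failing condition is primal_feasibility -> primal.

primal


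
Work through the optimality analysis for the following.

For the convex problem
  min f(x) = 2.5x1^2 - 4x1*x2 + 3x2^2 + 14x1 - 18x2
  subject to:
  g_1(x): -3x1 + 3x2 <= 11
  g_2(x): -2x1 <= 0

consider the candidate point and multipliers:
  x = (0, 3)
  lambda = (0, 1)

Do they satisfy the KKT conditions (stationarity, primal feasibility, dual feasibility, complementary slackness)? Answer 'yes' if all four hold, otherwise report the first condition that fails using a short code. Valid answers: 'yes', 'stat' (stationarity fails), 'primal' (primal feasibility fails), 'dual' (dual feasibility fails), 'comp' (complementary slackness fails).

Gradient of f: grad f(x) = Q x + c = (2, 0)
Constraint values g_i(x) = a_i^T x - b_i:
  g_1((0, 3)) = -2
  g_2((0, 3)) = 0
Stationarity residual: grad f(x) + sum_i lambda_i a_i = (0, 0)
  -> stationarity OK
Primal feasibility (all g_i <= 0): OK
Dual feasibility (all lambda_i >= 0): OK
Complementary slackness (lambda_i * g_i(x) = 0 for all i): OK

Verdict: yes, KKT holds.

yes


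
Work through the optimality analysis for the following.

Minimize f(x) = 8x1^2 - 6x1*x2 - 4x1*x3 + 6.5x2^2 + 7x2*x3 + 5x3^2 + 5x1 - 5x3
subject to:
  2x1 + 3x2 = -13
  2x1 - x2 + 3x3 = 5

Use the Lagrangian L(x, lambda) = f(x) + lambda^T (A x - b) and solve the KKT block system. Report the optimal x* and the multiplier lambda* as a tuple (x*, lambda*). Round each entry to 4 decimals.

Form the Lagrangian:
  L(x, lambda) = (1/2) x^T Q x + c^T x + lambda^T (A x - b)
Stationarity (grad_x L = 0): Q x + c + A^T lambda = 0.
Primal feasibility: A x = b.

This gives the KKT block system:
  [ Q   A^T ] [ x     ]   [-c ]
  [ A    0  ] [ lambda ] = [ b ]

Solving the linear system:
  x*      = (-1.8095, -3.127, 1.8307)
  lambda* = (5.8088, 0.4479)
  f(x*)   = 27.5371

x* = (-1.8095, -3.127, 1.8307), lambda* = (5.8088, 0.4479)


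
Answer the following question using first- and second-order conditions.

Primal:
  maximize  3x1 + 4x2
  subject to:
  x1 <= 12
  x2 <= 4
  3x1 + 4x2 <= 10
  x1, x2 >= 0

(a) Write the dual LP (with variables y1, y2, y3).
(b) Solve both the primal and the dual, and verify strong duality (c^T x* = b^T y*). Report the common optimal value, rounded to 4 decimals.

The standard primal-dual pair for 'max c^T x s.t. A x <= b, x >= 0' is:
  Dual:  min b^T y  s.t.  A^T y >= c,  y >= 0.

So the dual LP is:
  minimize  12y1 + 4y2 + 10y3
  subject to:
    y1 + 3y3 >= 3
    y2 + 4y3 >= 4
    y1, y2, y3 >= 0

Solving the primal: x* = (3.3333, 0).
  primal value c^T x* = 10.
Solving the dual: y* = (0, 0, 1).
  dual value b^T y* = 10.
Strong duality: c^T x* = b^T y*. Confirmed.

10


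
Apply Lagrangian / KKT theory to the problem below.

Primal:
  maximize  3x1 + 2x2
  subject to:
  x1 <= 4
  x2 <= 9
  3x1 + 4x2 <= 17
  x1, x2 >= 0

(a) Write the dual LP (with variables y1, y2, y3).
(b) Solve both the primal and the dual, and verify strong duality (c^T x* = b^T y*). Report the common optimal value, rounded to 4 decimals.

The standard primal-dual pair for 'max c^T x s.t. A x <= b, x >= 0' is:
  Dual:  min b^T y  s.t.  A^T y >= c,  y >= 0.

So the dual LP is:
  minimize  4y1 + 9y2 + 17y3
  subject to:
    y1 + 3y3 >= 3
    y2 + 4y3 >= 2
    y1, y2, y3 >= 0

Solving the primal: x* = (4, 1.25).
  primal value c^T x* = 14.5.
Solving the dual: y* = (1.5, 0, 0.5).
  dual value b^T y* = 14.5.
Strong duality: c^T x* = b^T y*. Confirmed.

14.5


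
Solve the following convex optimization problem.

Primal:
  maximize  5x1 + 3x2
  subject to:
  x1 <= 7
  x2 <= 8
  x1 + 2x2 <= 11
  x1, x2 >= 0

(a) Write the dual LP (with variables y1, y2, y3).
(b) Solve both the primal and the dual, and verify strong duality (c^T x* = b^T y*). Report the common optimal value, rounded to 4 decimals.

The standard primal-dual pair for 'max c^T x s.t. A x <= b, x >= 0' is:
  Dual:  min b^T y  s.t.  A^T y >= c,  y >= 0.

So the dual LP is:
  minimize  7y1 + 8y2 + 11y3
  subject to:
    y1 + y3 >= 5
    y2 + 2y3 >= 3
    y1, y2, y3 >= 0

Solving the primal: x* = (7, 2).
  primal value c^T x* = 41.
Solving the dual: y* = (3.5, 0, 1.5).
  dual value b^T y* = 41.
Strong duality: c^T x* = b^T y*. Confirmed.

41


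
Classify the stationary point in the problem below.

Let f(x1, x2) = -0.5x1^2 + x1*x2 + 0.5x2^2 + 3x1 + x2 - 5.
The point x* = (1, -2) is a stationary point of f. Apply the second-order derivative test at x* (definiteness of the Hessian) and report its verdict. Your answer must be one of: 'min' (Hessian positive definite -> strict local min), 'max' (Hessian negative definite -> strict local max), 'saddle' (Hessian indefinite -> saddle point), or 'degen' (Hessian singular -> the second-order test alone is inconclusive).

Compute the Hessian H = grad^2 f:
  H = [[-1, 1], [1, 1]]
Verify stationarity: grad f(x*) = H x* + g = (0, 0).
Eigenvalues of H: -1.4142, 1.4142.
Eigenvalues have mixed signs, so H is indefinite -> x* is a saddle point.

saddle


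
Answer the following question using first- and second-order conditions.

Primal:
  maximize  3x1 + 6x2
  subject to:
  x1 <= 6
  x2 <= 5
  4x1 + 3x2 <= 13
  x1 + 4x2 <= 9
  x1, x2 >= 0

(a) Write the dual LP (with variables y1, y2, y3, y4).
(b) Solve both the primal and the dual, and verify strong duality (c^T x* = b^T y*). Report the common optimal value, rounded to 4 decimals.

The standard primal-dual pair for 'max c^T x s.t. A x <= b, x >= 0' is:
  Dual:  min b^T y  s.t.  A^T y >= c,  y >= 0.

So the dual LP is:
  minimize  6y1 + 5y2 + 13y3 + 9y4
  subject to:
    y1 + 4y3 + y4 >= 3
    y2 + 3y3 + 4y4 >= 6
    y1, y2, y3, y4 >= 0

Solving the primal: x* = (1.9231, 1.7692).
  primal value c^T x* = 16.3846.
Solving the dual: y* = (0, 0, 0.4615, 1.1538).
  dual value b^T y* = 16.3846.
Strong duality: c^T x* = b^T y*. Confirmed.

16.3846


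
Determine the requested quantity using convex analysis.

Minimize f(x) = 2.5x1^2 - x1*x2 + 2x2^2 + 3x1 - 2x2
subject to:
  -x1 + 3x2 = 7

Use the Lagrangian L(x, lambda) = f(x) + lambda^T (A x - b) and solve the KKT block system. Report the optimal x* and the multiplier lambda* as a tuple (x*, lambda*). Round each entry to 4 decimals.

Form the Lagrangian:
  L(x, lambda) = (1/2) x^T Q x + c^T x + lambda^T (A x - b)
Stationarity (grad_x L = 0): Q x + c + A^T lambda = 0.
Primal feasibility: A x = b.

This gives the KKT block system:
  [ Q   A^T ] [ x     ]   [-c ]
  [ A    0  ] [ lambda ] = [ b ]

Solving the linear system:
  x*      = (-0.6512, 2.1163)
  lambda* = (-2.3721)
  f(x*)   = 5.2093

x* = (-0.6512, 2.1163), lambda* = (-2.3721)


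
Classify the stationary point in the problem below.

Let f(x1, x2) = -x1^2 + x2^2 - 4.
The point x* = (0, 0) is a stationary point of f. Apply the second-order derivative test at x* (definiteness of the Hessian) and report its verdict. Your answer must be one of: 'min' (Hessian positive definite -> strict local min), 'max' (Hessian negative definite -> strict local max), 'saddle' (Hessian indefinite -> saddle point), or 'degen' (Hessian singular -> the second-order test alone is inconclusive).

Compute the Hessian H = grad^2 f:
  H = [[-2, 0], [0, 2]]
Verify stationarity: grad f(x*) = H x* + g = (0, 0).
Eigenvalues of H: -2, 2.
Eigenvalues have mixed signs, so H is indefinite -> x* is a saddle point.

saddle


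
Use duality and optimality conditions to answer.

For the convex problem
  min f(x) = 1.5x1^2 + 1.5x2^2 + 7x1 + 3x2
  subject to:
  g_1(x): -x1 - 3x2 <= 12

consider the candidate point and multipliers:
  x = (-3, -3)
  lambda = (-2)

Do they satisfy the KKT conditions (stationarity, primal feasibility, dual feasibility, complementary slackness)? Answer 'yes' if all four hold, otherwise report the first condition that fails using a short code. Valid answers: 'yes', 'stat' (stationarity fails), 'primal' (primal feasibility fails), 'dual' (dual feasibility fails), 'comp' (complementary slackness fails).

Gradient of f: grad f(x) = Q x + c = (-2, -6)
Constraint values g_i(x) = a_i^T x - b_i:
  g_1((-3, -3)) = 0
Stationarity residual: grad f(x) + sum_i lambda_i a_i = (0, 0)
  -> stationarity OK
Primal feasibility (all g_i <= 0): OK
Dual feasibility (all lambda_i >= 0): FAILS
Complementary slackness (lambda_i * g_i(x) = 0 for all i): OK

Verdict: the first failing condition is dual_feasibility -> dual.

dual


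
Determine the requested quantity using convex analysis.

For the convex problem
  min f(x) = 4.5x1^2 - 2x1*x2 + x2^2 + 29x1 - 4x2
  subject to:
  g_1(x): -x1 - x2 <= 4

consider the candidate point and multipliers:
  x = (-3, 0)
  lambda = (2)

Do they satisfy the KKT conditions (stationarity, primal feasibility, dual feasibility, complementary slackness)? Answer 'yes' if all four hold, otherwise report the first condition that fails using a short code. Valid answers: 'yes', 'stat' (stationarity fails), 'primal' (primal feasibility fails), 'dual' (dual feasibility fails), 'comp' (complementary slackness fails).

Gradient of f: grad f(x) = Q x + c = (2, 2)
Constraint values g_i(x) = a_i^T x - b_i:
  g_1((-3, 0)) = -1
Stationarity residual: grad f(x) + sum_i lambda_i a_i = (0, 0)
  -> stationarity OK
Primal feasibility (all g_i <= 0): OK
Dual feasibility (all lambda_i >= 0): OK
Complementary slackness (lambda_i * g_i(x) = 0 for all i): FAILS

Verdict: the first failing condition is complementary_slackness -> comp.

comp


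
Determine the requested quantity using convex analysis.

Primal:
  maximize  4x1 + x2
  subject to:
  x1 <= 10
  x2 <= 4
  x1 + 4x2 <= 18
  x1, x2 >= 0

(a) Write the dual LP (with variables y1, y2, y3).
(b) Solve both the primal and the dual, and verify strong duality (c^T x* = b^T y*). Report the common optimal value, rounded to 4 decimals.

The standard primal-dual pair for 'max c^T x s.t. A x <= b, x >= 0' is:
  Dual:  min b^T y  s.t.  A^T y >= c,  y >= 0.

So the dual LP is:
  minimize  10y1 + 4y2 + 18y3
  subject to:
    y1 + y3 >= 4
    y2 + 4y3 >= 1
    y1, y2, y3 >= 0

Solving the primal: x* = (10, 2).
  primal value c^T x* = 42.
Solving the dual: y* = (3.75, 0, 0.25).
  dual value b^T y* = 42.
Strong duality: c^T x* = b^T y*. Confirmed.

42
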